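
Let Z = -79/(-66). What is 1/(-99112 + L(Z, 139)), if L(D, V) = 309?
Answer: -1/98803 ≈ -1.0121e-5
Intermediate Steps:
Z = 79/66 (Z = -79*(-1)/66 = -1*(-79/66) = 79/66 ≈ 1.1970)
1/(-99112 + L(Z, 139)) = 1/(-99112 + 309) = 1/(-98803) = -1/98803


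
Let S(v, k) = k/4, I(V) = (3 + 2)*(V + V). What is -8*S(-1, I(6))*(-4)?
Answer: 480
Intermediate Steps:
I(V) = 10*V (I(V) = 5*(2*V) = 10*V)
S(v, k) = k/4 (S(v, k) = k*(¼) = k/4)
-8*S(-1, I(6))*(-4) = -2*10*6*(-4) = -2*60*(-4) = -8*15*(-4) = -120*(-4) = 480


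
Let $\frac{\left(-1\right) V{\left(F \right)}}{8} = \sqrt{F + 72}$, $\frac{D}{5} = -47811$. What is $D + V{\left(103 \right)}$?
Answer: $-239055 - 40 \sqrt{7} \approx -2.3916 \cdot 10^{5}$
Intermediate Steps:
$D = -239055$ ($D = 5 \left(-47811\right) = -239055$)
$V{\left(F \right)} = - 8 \sqrt{72 + F}$ ($V{\left(F \right)} = - 8 \sqrt{F + 72} = - 8 \sqrt{72 + F}$)
$D + V{\left(103 \right)} = -239055 - 8 \sqrt{72 + 103} = -239055 - 8 \sqrt{175} = -239055 - 8 \cdot 5 \sqrt{7} = -239055 - 40 \sqrt{7}$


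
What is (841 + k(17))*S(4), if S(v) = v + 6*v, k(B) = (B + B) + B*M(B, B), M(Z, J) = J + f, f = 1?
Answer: 33068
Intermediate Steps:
M(Z, J) = 1 + J (M(Z, J) = J + 1 = 1 + J)
k(B) = 2*B + B*(1 + B) (k(B) = (B + B) + B*(1 + B) = 2*B + B*(1 + B))
S(v) = 7*v
(841 + k(17))*S(4) = (841 + 17*(3 + 17))*(7*4) = (841 + 17*20)*28 = (841 + 340)*28 = 1181*28 = 33068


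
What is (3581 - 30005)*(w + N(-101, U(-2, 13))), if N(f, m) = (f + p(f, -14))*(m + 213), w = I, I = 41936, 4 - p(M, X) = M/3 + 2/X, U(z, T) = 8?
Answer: -5173722312/7 ≈ -7.3910e+8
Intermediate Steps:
p(M, X) = 4 - 2/X - M/3 (p(M, X) = 4 - (M/3 + 2/X) = 4 - (2/X + M/3) = 4 + (-2/X - M/3) = 4 - 2/X - M/3)
w = 41936
N(f, m) = (213 + m)*(29/7 + 2*f/3) (N(f, m) = (f + (4 - 2/(-14) - f/3))*(m + 213) = (f + (4 - 2*(-1/14) - f/3))*(213 + m) = (f + (4 + ⅐ - f/3))*(213 + m) = (f + (29/7 - f/3))*(213 + m) = (29/7 + 2*f/3)*(213 + m) = (213 + m)*(29/7 + 2*f/3))
(3581 - 30005)*(w + N(-101, U(-2, 13))) = (3581 - 30005)*(41936 + (6177/7 + 142*(-101) + (29/7)*8 + (⅔)*(-101)*8)) = -26424*(41936 + (6177/7 - 14342 + 232/7 - 1616/3)) = -26424*(41936 - 293267/21) = -26424*587389/21 = -5173722312/7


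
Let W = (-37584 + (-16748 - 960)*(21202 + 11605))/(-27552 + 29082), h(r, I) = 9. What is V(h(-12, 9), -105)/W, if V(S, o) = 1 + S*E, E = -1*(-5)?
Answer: -3519/29049197 ≈ -0.00012114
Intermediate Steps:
E = 5
V(S, o) = 1 + 5*S (V(S, o) = 1 + S*5 = 1 + 5*S)
W = -58098394/153 (W = (-37584 - 17708*32807)/1530 = (-37584 - 580946356)*(1/1530) = -580983940*1/1530 = -58098394/153 ≈ -3.7973e+5)
V(h(-12, 9), -105)/W = (1 + 5*9)/(-58098394/153) = (1 + 45)*(-153/58098394) = 46*(-153/58098394) = -3519/29049197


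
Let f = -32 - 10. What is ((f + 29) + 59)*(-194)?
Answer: -8924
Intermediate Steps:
f = -42
((f + 29) + 59)*(-194) = ((-42 + 29) + 59)*(-194) = (-13 + 59)*(-194) = 46*(-194) = -8924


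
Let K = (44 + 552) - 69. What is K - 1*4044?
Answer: -3517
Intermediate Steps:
K = 527 (K = 596 - 69 = 527)
K - 1*4044 = 527 - 1*4044 = 527 - 4044 = -3517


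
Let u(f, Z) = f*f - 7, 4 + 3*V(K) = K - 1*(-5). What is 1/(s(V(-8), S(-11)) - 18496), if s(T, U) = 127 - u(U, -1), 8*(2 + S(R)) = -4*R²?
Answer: -4/89073 ≈ -4.4907e-5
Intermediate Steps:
S(R) = -2 - R²/2 (S(R) = -2 + (-4*R²)/8 = -2 - R²/2)
V(K) = ⅓ + K/3 (V(K) = -4/3 + (K - 1*(-5))/3 = -4/3 + (K + 5)/3 = -4/3 + (5 + K)/3 = -4/3 + (5/3 + K/3) = ⅓ + K/3)
u(f, Z) = -7 + f² (u(f, Z) = f² - 7 = -7 + f²)
s(T, U) = 134 - U² (s(T, U) = 127 - (-7 + U²) = 127 + (7 - U²) = 134 - U²)
1/(s(V(-8), S(-11)) - 18496) = 1/((134 - (-2 - ½*(-11)²)²) - 18496) = 1/((134 - (-2 - ½*121)²) - 18496) = 1/((134 - (-2 - 121/2)²) - 18496) = 1/((134 - (-125/2)²) - 18496) = 1/((134 - 1*15625/4) - 18496) = 1/((134 - 15625/4) - 18496) = 1/(-15089/4 - 18496) = 1/(-89073/4) = -4/89073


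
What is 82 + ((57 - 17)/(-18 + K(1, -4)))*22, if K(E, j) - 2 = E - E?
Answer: 27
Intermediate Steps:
K(E, j) = 2 (K(E, j) = 2 + (E - E) = 2 + 0 = 2)
82 + ((57 - 17)/(-18 + K(1, -4)))*22 = 82 + ((57 - 17)/(-18 + 2))*22 = 82 + (40/(-16))*22 = 82 + (40*(-1/16))*22 = 82 - 5/2*22 = 82 - 55 = 27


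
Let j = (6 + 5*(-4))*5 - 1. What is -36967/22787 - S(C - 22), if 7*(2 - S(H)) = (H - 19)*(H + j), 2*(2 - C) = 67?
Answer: 820413487/638036 ≈ 1285.8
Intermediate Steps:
C = -63/2 (C = 2 - ½*67 = 2 - 67/2 = -63/2 ≈ -31.500)
j = -71 (j = (6 - 20)*5 - 1 = -14*5 - 1 = -70 - 1 = -71)
S(H) = 2 - (-71 + H)*(-19 + H)/7 (S(H) = 2 - (H - 19)*(H - 71)/7 = 2 - (-19 + H)*(-71 + H)/7 = 2 - (-71 + H)*(-19 + H)/7)
-36967/22787 - S(C - 22) = -36967/22787 - (-1335/7 - (-63/2 - 22)²/7 + 90*(-63/2 - 22)/7) = -36967*1/22787 - (-1335/7 - (-107/2)²/7 + (90/7)*(-107/2)) = -36967/22787 - (-1335/7 - ⅐*11449/4 - 4815/7) = -36967/22787 - (-1335/7 - 11449/28 - 4815/7) = -36967/22787 - 1*(-36049/28) = -36967/22787 + 36049/28 = 820413487/638036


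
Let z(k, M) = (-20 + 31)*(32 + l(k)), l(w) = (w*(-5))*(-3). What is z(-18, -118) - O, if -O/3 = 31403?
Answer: 91591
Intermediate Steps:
O = -94209 (O = -3*31403 = -94209)
l(w) = 15*w (l(w) = -5*w*(-3) = 15*w)
z(k, M) = 352 + 165*k (z(k, M) = (-20 + 31)*(32 + 15*k) = 11*(32 + 15*k) = 352 + 165*k)
z(-18, -118) - O = (352 + 165*(-18)) - 1*(-94209) = (352 - 2970) + 94209 = -2618 + 94209 = 91591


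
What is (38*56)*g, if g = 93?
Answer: 197904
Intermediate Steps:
(38*56)*g = (38*56)*93 = 2128*93 = 197904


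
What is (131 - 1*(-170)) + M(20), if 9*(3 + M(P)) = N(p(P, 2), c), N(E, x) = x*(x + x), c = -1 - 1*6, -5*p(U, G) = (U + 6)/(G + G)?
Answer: 2780/9 ≈ 308.89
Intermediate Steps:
p(U, G) = -(6 + U)/(10*G) (p(U, G) = -(U + 6)/(5*(G + G)) = -(6 + U)/(5*(2*G)) = -(6 + U)*1/(2*G)/5 = -(6 + U)/(10*G))
c = -7 (c = -1 - 6 = -7)
N(E, x) = 2*x² (N(E, x) = x*(2*x) = 2*x²)
M(P) = 71/9 (M(P) = -3 + (2*(-7)²)/9 = -3 + (2*49)/9 = -3 + (⅑)*98 = -3 + 98/9 = 71/9)
(131 - 1*(-170)) + M(20) = (131 - 1*(-170)) + 71/9 = (131 + 170) + 71/9 = 301 + 71/9 = 2780/9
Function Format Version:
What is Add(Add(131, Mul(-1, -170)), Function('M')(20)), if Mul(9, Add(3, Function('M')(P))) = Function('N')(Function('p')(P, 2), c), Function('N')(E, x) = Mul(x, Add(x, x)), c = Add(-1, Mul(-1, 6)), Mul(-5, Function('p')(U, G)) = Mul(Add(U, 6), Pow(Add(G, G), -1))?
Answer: Rational(2780, 9) ≈ 308.89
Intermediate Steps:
Function('p')(U, G) = Mul(Rational(-1, 10), Pow(G, -1), Add(6, U)) (Function('p')(U, G) = Mul(Rational(-1, 5), Mul(Add(U, 6), Pow(Add(G, G), -1))) = Mul(Rational(-1, 5), Mul(Add(6, U), Pow(Mul(2, G), -1))) = Mul(Rational(-1, 5), Mul(Add(6, U), Mul(Rational(1, 2), Pow(G, -1)))) = Mul(Rational(-1, 5), Mul(Rational(1, 2), Pow(G, -1), Add(6, U))) = Mul(Rational(-1, 10), Pow(G, -1), Add(6, U)))
c = -7 (c = Add(-1, -6) = -7)
Function('N')(E, x) = Mul(2, Pow(x, 2)) (Function('N')(E, x) = Mul(x, Mul(2, x)) = Mul(2, Pow(x, 2)))
Function('M')(P) = Rational(71, 9) (Function('M')(P) = Add(-3, Mul(Rational(1, 9), Mul(2, Pow(-7, 2)))) = Add(-3, Mul(Rational(1, 9), Mul(2, 49))) = Add(-3, Mul(Rational(1, 9), 98)) = Add(-3, Rational(98, 9)) = Rational(71, 9))
Add(Add(131, Mul(-1, -170)), Function('M')(20)) = Add(Add(131, Mul(-1, -170)), Rational(71, 9)) = Add(Add(131, 170), Rational(71, 9)) = Add(301, Rational(71, 9)) = Rational(2780, 9)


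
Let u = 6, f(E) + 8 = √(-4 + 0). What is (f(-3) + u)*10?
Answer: -20 + 20*I ≈ -20.0 + 20.0*I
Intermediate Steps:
f(E) = -8 + 2*I (f(E) = -8 + √(-4 + 0) = -8 + √(-4) = -8 + 2*I)
(f(-3) + u)*10 = ((-8 + 2*I) + 6)*10 = (-2 + 2*I)*10 = -20 + 20*I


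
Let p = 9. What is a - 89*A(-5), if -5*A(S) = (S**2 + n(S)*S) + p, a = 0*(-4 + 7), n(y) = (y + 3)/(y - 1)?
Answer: 8633/15 ≈ 575.53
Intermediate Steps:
n(y) = (3 + y)/(-1 + y)
a = 0 (a = 0*3 = 0)
A(S) = -9/5 - S**2/5 - S*(3 + S)/(5*(-1 + S)) (A(S) = -((S**2 + ((3 + S)/(-1 + S))*S) + 9)/5 = -((S**2 + S*(3 + S)/(-1 + S)) + 9)/5 = -(9 + S**2 + S*(3 + S)/(-1 + S))/5 = -9/5 - S**2/5 - S*(3 + S)/(5*(-1 + S)))
a - 89*A(-5) = 0 - 89*(9 - 1*(-5)**3 - 12*(-5))/(5*(-1 - 5)) = 0 - 89*(9 - 1*(-125) + 60)/(5*(-6)) = 0 - 89*(-1)*(9 + 125 + 60)/(5*6) = 0 - 89*(-1)*194/(5*6) = 0 - 89*(-97/15) = 0 + 8633/15 = 8633/15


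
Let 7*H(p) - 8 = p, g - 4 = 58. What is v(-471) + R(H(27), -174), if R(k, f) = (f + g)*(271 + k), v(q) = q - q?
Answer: -30912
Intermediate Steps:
g = 62 (g = 4 + 58 = 62)
H(p) = 8/7 + p/7
v(q) = 0
R(k, f) = (62 + f)*(271 + k) (R(k, f) = (f + 62)*(271 + k) = (62 + f)*(271 + k))
v(-471) + R(H(27), -174) = 0 + (16802 + 62*(8/7 + (⅐)*27) + 271*(-174) - 174*(8/7 + (⅐)*27)) = 0 + (16802 + 62*(8/7 + 27/7) - 47154 - 174*(8/7 + 27/7)) = 0 + (16802 + 62*5 - 47154 - 174*5) = 0 + (16802 + 310 - 47154 - 870) = 0 - 30912 = -30912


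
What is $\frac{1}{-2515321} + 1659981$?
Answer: $\frac{4175385068900}{2515321} \approx 1.66 \cdot 10^{6}$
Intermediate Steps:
$\frac{1}{-2515321} + 1659981 = - \frac{1}{2515321} + 1659981 = \frac{4175385068900}{2515321}$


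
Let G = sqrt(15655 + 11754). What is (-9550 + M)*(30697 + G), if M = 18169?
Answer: 264577443 + 8619*sqrt(27409) ≈ 2.6600e+8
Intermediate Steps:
G = sqrt(27409) ≈ 165.56
(-9550 + M)*(30697 + G) = (-9550 + 18169)*(30697 + sqrt(27409)) = 8619*(30697 + sqrt(27409)) = 264577443 + 8619*sqrt(27409)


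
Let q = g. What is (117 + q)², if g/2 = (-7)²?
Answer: 46225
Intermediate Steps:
g = 98 (g = 2*(-7)² = 2*49 = 98)
q = 98
(117 + q)² = (117 + 98)² = 215² = 46225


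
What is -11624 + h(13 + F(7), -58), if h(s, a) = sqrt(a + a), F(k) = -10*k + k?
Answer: -11624 + 2*I*sqrt(29) ≈ -11624.0 + 10.77*I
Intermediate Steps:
F(k) = -9*k
h(s, a) = sqrt(2)*sqrt(a) (h(s, a) = sqrt(2*a) = sqrt(2)*sqrt(a))
-11624 + h(13 + F(7), -58) = -11624 + sqrt(2)*sqrt(-58) = -11624 + sqrt(2)*(I*sqrt(58)) = -11624 + 2*I*sqrt(29)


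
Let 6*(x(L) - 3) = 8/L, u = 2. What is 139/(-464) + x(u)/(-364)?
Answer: -39223/126672 ≈ -0.30964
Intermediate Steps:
x(L) = 3 + 4/(3*L) (x(L) = 3 + (8/L)/6 = 3 + 4/(3*L))
139/(-464) + x(u)/(-364) = 139/(-464) + (3 + (4/3)/2)/(-364) = 139*(-1/464) + (3 + (4/3)*(1/2))*(-1/364) = -139/464 + (3 + 2/3)*(-1/364) = -139/464 + (11/3)*(-1/364) = -139/464 - 11/1092 = -39223/126672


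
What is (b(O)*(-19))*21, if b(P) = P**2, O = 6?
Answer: -14364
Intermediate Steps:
(b(O)*(-19))*21 = (6**2*(-19))*21 = (36*(-19))*21 = -684*21 = -14364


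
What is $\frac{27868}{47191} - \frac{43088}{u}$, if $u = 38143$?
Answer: $- \frac{970396684}{1800006313} \approx -0.53911$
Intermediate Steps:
$\frac{27868}{47191} - \frac{43088}{u} = \frac{27868}{47191} - \frac{43088}{38143} = - \frac{970396684}{1800006313}$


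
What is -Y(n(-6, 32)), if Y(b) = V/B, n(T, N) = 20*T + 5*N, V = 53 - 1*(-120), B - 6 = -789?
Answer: 173/783 ≈ 0.22095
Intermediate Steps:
B = -783 (B = 6 - 789 = -783)
V = 173 (V = 53 + 120 = 173)
n(T, N) = 5*N + 20*T
Y(b) = -173/783 (Y(b) = 173/(-783) = 173*(-1/783) = -173/783)
-Y(n(-6, 32)) = -1*(-173/783) = 173/783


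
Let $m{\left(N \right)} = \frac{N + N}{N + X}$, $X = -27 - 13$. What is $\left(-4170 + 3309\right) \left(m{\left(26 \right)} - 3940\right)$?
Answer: $3395538$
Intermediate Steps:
$X = -40$
$m{\left(N \right)} = \frac{2 N}{-40 + N}$ ($m{\left(N \right)} = \frac{N + N}{N - 40} = \frac{2 N}{-40 + N}$)
$\left(-4170 + 3309\right) \left(m{\left(26 \right)} - 3940\right) = \left(-4170 + 3309\right) \left(2 \cdot 26 \frac{1}{-40 + 26} - 3940\right) = - 861 \left(2 \cdot 26 \frac{1}{-14} - 3940\right) = - 861 \left(2 \cdot 26 \left(- \frac{1}{14}\right) - 3940\right) = - 861 \left(- \frac{26}{7} - 3940\right) = \left(-861\right) \left(- \frac{27606}{7}\right) = 3395538$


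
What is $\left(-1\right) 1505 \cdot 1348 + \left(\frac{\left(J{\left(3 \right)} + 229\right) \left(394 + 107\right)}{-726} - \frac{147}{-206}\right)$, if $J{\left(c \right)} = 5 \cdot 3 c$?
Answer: $- \frac{50573068527}{24926} \approx -2.0289 \cdot 10^{6}$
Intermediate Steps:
$J{\left(c \right)} = 15 c$
$\left(-1\right) 1505 \cdot 1348 + \left(\frac{\left(J{\left(3 \right)} + 229\right) \left(394 + 107\right)}{-726} - \frac{147}{-206}\right) = \left(-1\right) 1505 \cdot 1348 + \left(\frac{\left(15 \cdot 3 + 229\right) \left(394 + 107\right)}{-726} - \frac{147}{-206}\right) = \left(-1505\right) 1348 + \left(\left(45 + 229\right) 501 \left(- \frac{1}{726}\right) - - \frac{147}{206}\right) = -2028740 + \left(274 \cdot 501 \left(- \frac{1}{726}\right) + \frac{147}{206}\right) = -2028740 + \left(137274 \left(- \frac{1}{726}\right) + \frac{147}{206}\right) = -2028740 + \left(- \frac{22879}{121} + \frac{147}{206}\right) = -2028740 - \frac{4695287}{24926} = - \frac{50573068527}{24926}$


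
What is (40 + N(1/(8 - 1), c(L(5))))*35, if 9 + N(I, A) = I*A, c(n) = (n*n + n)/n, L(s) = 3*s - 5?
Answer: 1140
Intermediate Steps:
L(s) = -5 + 3*s
c(n) = (n + n**2)/n (c(n) = (n**2 + n)/n = (n + n**2)/n)
N(I, A) = -9 + A*I (N(I, A) = -9 + I*A = -9 + A*I)
(40 + N(1/(8 - 1), c(L(5))))*35 = (40 + (-9 + (1 + (-5 + 3*5))/(8 - 1)))*35 = (40 + (-9 + (1 + (-5 + 15))/7))*35 = (40 + (-9 + (1 + 10)*(1/7)))*35 = (40 + (-9 + 11*(1/7)))*35 = (40 + (-9 + 11/7))*35 = (40 - 52/7)*35 = (228/7)*35 = 1140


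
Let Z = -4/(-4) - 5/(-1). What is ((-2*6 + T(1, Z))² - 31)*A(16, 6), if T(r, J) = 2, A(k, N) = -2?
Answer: -138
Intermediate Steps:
Z = 6 (Z = -4*(-¼) - 5*(-1) = 1 + 5 = 6)
((-2*6 + T(1, Z))² - 31)*A(16, 6) = ((-2*6 + 2)² - 31)*(-2) = ((-12 + 2)² - 31)*(-2) = ((-10)² - 31)*(-2) = (100 - 31)*(-2) = 69*(-2) = -138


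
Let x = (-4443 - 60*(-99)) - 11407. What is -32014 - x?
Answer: -22104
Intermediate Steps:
x = -9910 (x = (-4443 + 5940) - 11407 = 1497 - 11407 = -9910)
-32014 - x = -32014 - 1*(-9910) = -32014 + 9910 = -22104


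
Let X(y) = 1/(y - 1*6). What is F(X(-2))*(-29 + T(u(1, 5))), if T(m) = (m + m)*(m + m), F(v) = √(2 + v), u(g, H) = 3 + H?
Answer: 227*√30/4 ≈ 310.83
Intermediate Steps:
X(y) = 1/(-6 + y) (X(y) = 1/(y - 6) = 1/(-6 + y))
T(m) = 4*m² (T(m) = (2*m)*(2*m) = 4*m²)
F(X(-2))*(-29 + T(u(1, 5))) = √(2 + 1/(-6 - 2))*(-29 + 4*(3 + 5)²) = √(2 + 1/(-8))*(-29 + 4*8²) = √(2 - ⅛)*(-29 + 4*64) = √(15/8)*(-29 + 256) = (√30/4)*227 = 227*√30/4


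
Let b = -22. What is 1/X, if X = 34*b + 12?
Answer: -1/736 ≈ -0.0013587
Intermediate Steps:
X = -736 (X = 34*(-22) + 12 = -748 + 12 = -736)
1/X = 1/(-736) = -1/736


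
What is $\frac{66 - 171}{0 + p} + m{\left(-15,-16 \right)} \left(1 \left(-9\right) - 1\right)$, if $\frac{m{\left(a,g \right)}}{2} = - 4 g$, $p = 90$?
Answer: $- \frac{7687}{6} \approx -1281.2$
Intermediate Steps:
$m{\left(a,g \right)} = - 8 g$ ($m{\left(a,g \right)} = 2 \left(- 4 g\right) = - 8 g$)
$\frac{66 - 171}{0 + p} + m{\left(-15,-16 \right)} \left(1 \left(-9\right) - 1\right) = \frac{66 - 171}{0 + 90} + \left(-8\right) \left(-16\right) \left(1 \left(-9\right) - 1\right) = - \frac{105}{90} + 128 \left(-9 - 1\right) = \left(-105\right) \frac{1}{90} + 128 \left(-10\right) = - \frac{7}{6} - 1280 = - \frac{7687}{6}$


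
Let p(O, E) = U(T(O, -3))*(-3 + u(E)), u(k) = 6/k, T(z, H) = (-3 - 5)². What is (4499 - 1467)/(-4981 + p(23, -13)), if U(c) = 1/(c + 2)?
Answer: -867152/1424581 ≈ -0.60871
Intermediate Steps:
T(z, H) = 64 (T(z, H) = (-8)² = 64)
U(c) = 1/(2 + c)
p(O, E) = -1/22 + 1/(11*E) (p(O, E) = (-3 + 6/E)/(2 + 64) = (-3 + 6/E)/66 = -1/22 + 1/(11*E))
(4499 - 1467)/(-4981 + p(23, -13)) = (4499 - 1467)/(-4981 + (1/22)*(2 - 1*(-13))/(-13)) = 3032/(-4981 + (1/22)*(-1/13)*(2 + 13)) = 3032/(-4981 + (1/22)*(-1/13)*15) = 3032/(-4981 - 15/286) = 3032/(-1424581/286) = 3032*(-286/1424581) = -867152/1424581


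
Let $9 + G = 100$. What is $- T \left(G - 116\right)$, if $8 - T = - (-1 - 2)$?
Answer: $125$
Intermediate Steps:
$G = 91$ ($G = -9 + 100 = 91$)
$T = 5$ ($T = 8 - - (-1 - 2) = 8 - \left(-1\right) \left(-3\right) = 8 - 3 = 5$)
$- T \left(G - 116\right) = - 5 \left(91 - 116\right) = - 5 \left(-25\right) = \left(-1\right) \left(-125\right) = 125$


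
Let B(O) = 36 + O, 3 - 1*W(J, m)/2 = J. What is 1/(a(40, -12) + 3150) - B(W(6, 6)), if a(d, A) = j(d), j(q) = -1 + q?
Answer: -95669/3189 ≈ -30.000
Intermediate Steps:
W(J, m) = 6 - 2*J
a(d, A) = -1 + d
1/(a(40, -12) + 3150) - B(W(6, 6)) = 1/((-1 + 40) + 3150) - (36 + (6 - 2*6)) = 1/(39 + 3150) - (36 + (6 - 12)) = 1/3189 - (36 - 6) = 1/3189 - 1*30 = 1/3189 - 30 = -95669/3189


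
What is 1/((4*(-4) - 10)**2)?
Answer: 1/676 ≈ 0.0014793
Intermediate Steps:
1/((4*(-4) - 10)**2) = 1/((-16 - 10)**2) = 1/((-26)**2) = 1/676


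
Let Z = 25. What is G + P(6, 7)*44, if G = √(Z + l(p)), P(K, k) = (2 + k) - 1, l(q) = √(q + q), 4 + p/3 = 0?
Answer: 352 + √(25 + 2*I*√6) ≈ 357.02 + 0.48759*I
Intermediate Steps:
p = -12 (p = -12 + 3*0 = -12 + 0 = -12)
l(q) = √2*√q (l(q) = √(2*q) = √2*√q)
P(K, k) = 1 + k
G = √(25 + 2*I*√6) (G = √(25 + √2*√(-12)) = √(25 + √2*(2*I*√3)) = √(25 + 2*I*√6) ≈ 5.0237 + 0.48759*I)
G + P(6, 7)*44 = √(25 + 2*I*√6) + (1 + 7)*44 = √(25 + 2*I*√6) + 8*44 = √(25 + 2*I*√6) + 352 = 352 + √(25 + 2*I*√6)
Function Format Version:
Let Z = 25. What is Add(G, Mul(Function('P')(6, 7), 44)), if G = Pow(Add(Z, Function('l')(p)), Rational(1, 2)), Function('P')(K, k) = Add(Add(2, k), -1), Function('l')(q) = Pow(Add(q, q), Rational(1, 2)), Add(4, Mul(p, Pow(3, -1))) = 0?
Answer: Add(352, Pow(Add(25, Mul(2, I, Pow(6, Rational(1, 2)))), Rational(1, 2))) ≈ Add(357.02, Mul(0.48759, I))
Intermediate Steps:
p = -12 (p = Add(-12, Mul(3, 0)) = Add(-12, 0) = -12)
Function('l')(q) = Mul(Pow(2, Rational(1, 2)), Pow(q, Rational(1, 2))) (Function('l')(q) = Pow(Mul(2, q), Rational(1, 2)) = Mul(Pow(2, Rational(1, 2)), Pow(q, Rational(1, 2))))
Function('P')(K, k) = Add(1, k)
G = Pow(Add(25, Mul(2, I, Pow(6, Rational(1, 2)))), Rational(1, 2)) (G = Pow(Add(25, Mul(Pow(2, Rational(1, 2)), Pow(-12, Rational(1, 2)))), Rational(1, 2)) = Pow(Add(25, Mul(Pow(2, Rational(1, 2)), Mul(2, I, Pow(3, Rational(1, 2))))), Rational(1, 2)) = Pow(Add(25, Mul(2, I, Pow(6, Rational(1, 2)))), Rational(1, 2)) ≈ Add(5.0237, Mul(0.48759, I)))
Add(G, Mul(Function('P')(6, 7), 44)) = Add(Pow(Add(25, Mul(2, I, Pow(6, Rational(1, 2)))), Rational(1, 2)), Mul(Add(1, 7), 44)) = Add(Pow(Add(25, Mul(2, I, Pow(6, Rational(1, 2)))), Rational(1, 2)), Mul(8, 44)) = Add(Pow(Add(25, Mul(2, I, Pow(6, Rational(1, 2)))), Rational(1, 2)), 352) = Add(352, Pow(Add(25, Mul(2, I, Pow(6, Rational(1, 2)))), Rational(1, 2)))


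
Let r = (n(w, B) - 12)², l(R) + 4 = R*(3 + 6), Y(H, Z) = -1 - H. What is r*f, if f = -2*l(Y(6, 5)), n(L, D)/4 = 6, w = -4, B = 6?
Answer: 19296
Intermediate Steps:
n(L, D) = 24 (n(L, D) = 4*6 = 24)
l(R) = -4 + 9*R (l(R) = -4 + R*(3 + 6) = -4 + R*9 = -4 + 9*R)
f = 134 (f = -2*(-4 + 9*(-1 - 1*6)) = -2*(-4 + 9*(-1 - 6)) = -2*(-4 + 9*(-7)) = -2*(-4 - 63) = -2*(-67) = 134)
r = 144 (r = (24 - 12)² = 12² = 144)
r*f = 144*134 = 19296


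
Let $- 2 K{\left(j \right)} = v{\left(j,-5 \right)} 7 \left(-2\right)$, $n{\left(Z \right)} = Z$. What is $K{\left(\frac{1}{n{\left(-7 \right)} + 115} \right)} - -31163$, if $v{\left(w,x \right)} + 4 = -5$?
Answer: $31100$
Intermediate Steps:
$v{\left(w,x \right)} = -9$ ($v{\left(w,x \right)} = -4 - 5 = -9$)
$K{\left(j \right)} = -63$ ($K{\left(j \right)} = - \frac{\left(-9\right) 7 \left(-2\right)}{2} = - \frac{\left(-63\right) \left(-2\right)}{2} = \left(- \frac{1}{2}\right) 126 = -63$)
$K{\left(\frac{1}{n{\left(-7 \right)} + 115} \right)} - -31163 = -63 - -31163 = -63 + 31163 = 31100$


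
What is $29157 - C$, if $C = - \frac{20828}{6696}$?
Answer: $\frac{48814025}{1674} \approx 29160.0$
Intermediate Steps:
$C = - \frac{5207}{1674}$ ($C = \left(-20828\right) \frac{1}{6696} = - \frac{5207}{1674} \approx -3.1105$)
$29157 - C = 29157 - - \frac{5207}{1674} = 29157 + \frac{5207}{1674} = \frac{48814025}{1674}$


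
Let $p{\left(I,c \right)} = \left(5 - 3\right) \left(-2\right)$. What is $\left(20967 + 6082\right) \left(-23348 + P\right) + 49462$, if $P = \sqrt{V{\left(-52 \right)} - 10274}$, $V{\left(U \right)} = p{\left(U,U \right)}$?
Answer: $-631490590 + 81147 i \sqrt{1142} \approx -6.3149 \cdot 10^{8} + 2.7422 \cdot 10^{6} i$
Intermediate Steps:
$p{\left(I,c \right)} = -4$ ($p{\left(I,c \right)} = 2 \left(-2\right) = -4$)
$V{\left(U \right)} = -4$
$P = 3 i \sqrt{1142}$ ($P = \sqrt{-4 - 10274} = \sqrt{-10278} = 3 i \sqrt{1142} \approx 101.38 i$)
$\left(20967 + 6082\right) \left(-23348 + P\right) + 49462 = \left(20967 + 6082\right) \left(-23348 + 3 i \sqrt{1142}\right) + 49462 = 27049 \left(-23348 + 3 i \sqrt{1142}\right) + 49462 = \left(-631540052 + 81147 i \sqrt{1142}\right) + 49462 = -631490590 + 81147 i \sqrt{1142}$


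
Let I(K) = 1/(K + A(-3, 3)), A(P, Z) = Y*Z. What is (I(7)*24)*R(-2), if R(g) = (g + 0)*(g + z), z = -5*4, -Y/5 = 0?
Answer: 1056/7 ≈ 150.86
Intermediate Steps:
Y = 0 (Y = -5*0 = 0)
z = -20
A(P, Z) = 0 (A(P, Z) = 0*Z = 0)
R(g) = g*(-20 + g) (R(g) = (g + 0)*(g - 20) = g*(-20 + g))
I(K) = 1/K (I(K) = 1/(K + 0) = 1/K)
(I(7)*24)*R(-2) = (24/7)*(-2*(-20 - 2)) = ((⅐)*24)*(-2*(-22)) = (24/7)*44 = 1056/7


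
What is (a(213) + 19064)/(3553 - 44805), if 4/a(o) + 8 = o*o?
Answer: -216190527/467807993 ≈ -0.46214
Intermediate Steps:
a(o) = 4/(-8 + o²) (a(o) = 4/(-8 + o*o) = 4/(-8 + o²))
(a(213) + 19064)/(3553 - 44805) = (4/(-8 + 213²) + 19064)/(3553 - 44805) = (4/(-8 + 45369) + 19064)/(-41252) = (4/45361 + 19064)*(-1/41252) = (864762108/45361)*(-1/41252) = -216190527/467807993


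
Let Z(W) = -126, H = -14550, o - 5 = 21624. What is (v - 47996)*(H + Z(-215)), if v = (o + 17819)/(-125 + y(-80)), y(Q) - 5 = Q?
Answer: 17682099756/25 ≈ 7.0728e+8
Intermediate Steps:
o = 21629 (o = 5 + 21624 = 21629)
y(Q) = 5 + Q
v = -4931/25 (v = (21629 + 17819)/(-125 + (5 - 80)) = 39448/(-125 - 75) = 39448/(-200) = 39448*(-1/200) = -4931/25 ≈ -197.24)
(v - 47996)*(H + Z(-215)) = (-4931/25 - 47996)*(-14550 - 126) = -1204831/25*(-14676) = 17682099756/25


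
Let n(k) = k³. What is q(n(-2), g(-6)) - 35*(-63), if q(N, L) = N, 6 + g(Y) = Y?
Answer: 2197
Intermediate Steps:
g(Y) = -6 + Y
q(n(-2), g(-6)) - 35*(-63) = (-2)³ - 35*(-63) = -8 + 2205 = 2197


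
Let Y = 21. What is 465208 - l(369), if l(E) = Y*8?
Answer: 465040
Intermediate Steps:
l(E) = 168 (l(E) = 21*8 = 168)
465208 - l(369) = 465208 - 1*168 = 465208 - 168 = 465040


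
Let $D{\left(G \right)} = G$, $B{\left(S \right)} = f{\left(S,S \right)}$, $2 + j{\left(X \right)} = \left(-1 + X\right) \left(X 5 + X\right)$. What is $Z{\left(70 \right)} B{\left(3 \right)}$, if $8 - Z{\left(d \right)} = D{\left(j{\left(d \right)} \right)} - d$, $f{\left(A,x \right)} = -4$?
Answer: $115600$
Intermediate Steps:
$j{\left(X \right)} = -2 + 6 X \left(-1 + X\right)$ ($j{\left(X \right)} = -2 + \left(-1 + X\right) \left(X 5 + X\right) = -2 + \left(-1 + X\right) \left(5 X + X\right) = -2 + \left(-1 + X\right) 6 X = -2 + 6 X \left(-1 + X\right)$)
$B{\left(S \right)} = -4$
$Z{\left(d \right)} = 10 - 6 d^{2} + 7 d$ ($Z{\left(d \right)} = 8 - \left(\left(-2 - 6 d + 6 d^{2}\right) - d\right) = 8 - \left(-2 - 7 d + 6 d^{2}\right) = 8 + \left(2 - 6 d^{2} + 7 d\right) = 10 - 6 d^{2} + 7 d$)
$Z{\left(70 \right)} B{\left(3 \right)} = \left(10 - 6 \cdot 70^{2} + 7 \cdot 70\right) \left(-4\right) = \left(10 - 29400 + 490\right) \left(-4\right) = \left(-28900\right) \left(-4\right) = 115600$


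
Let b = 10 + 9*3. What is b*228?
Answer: 8436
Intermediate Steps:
b = 37 (b = 10 + 27 = 37)
b*228 = 37*228 = 8436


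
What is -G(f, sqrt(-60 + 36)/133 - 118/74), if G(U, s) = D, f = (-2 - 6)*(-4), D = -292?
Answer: 292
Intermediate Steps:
f = 32 (f = -8*(-4) = 32)
G(U, s) = -292
-G(f, sqrt(-60 + 36)/133 - 118/74) = -1*(-292) = 292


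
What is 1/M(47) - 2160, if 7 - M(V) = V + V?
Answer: -187921/87 ≈ -2160.0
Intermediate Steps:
M(V) = 7 - 2*V (M(V) = 7 - (V + V) = 7 - 2*V)
1/M(47) - 2160 = 1/(7 - 2*47) - 2160 = 1/(7 - 94) - 2160 = 1/(-87) - 2160 = -1/87 - 2160 = -187921/87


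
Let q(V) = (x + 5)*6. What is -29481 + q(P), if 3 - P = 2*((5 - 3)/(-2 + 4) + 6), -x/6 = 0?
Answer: -29451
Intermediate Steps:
x = 0 (x = -6*0 = 0)
P = -11 (P = 3 - 2*((5 - 3)/(-2 + 4) + 6) = 3 - 2*(2/2 + 6) = 3 - 2*(2*(½) + 6) = 3 - 2*(1 + 6) = 3 - 2*7 = 3 - 1*14 = 3 - 14 = -11)
q(V) = 30 (q(V) = (0 + 5)*6 = 5*6 = 30)
-29481 + q(P) = -29481 + 30 = -29451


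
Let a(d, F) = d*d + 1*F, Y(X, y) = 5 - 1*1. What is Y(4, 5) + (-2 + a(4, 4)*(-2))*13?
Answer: -542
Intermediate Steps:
Y(X, y) = 4 (Y(X, y) = 5 - 1 = 4)
a(d, F) = F + d**2 (a(d, F) = d**2 + F = F + d**2)
Y(4, 5) + (-2 + a(4, 4)*(-2))*13 = 4 + (-2 + (4 + 4**2)*(-2))*13 = 4 + (-2 + (4 + 16)*(-2))*13 = 4 + (-2 + 20*(-2))*13 = 4 + (-2 - 40)*13 = 4 - 42*13 = 4 - 546 = -542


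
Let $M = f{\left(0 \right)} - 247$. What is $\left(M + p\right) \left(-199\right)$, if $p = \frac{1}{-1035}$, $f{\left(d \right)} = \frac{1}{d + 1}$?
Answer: $\frac{50667589}{1035} \approx 48954.0$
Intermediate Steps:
$f{\left(d \right)} = \frac{1}{1 + d}$
$p = - \frac{1}{1035} \approx -0.00096618$
$M = -246$ ($M = \frac{1}{1 + 0} - 247 = 1^{-1} - 247 = 1 - 247 = -246$)
$\left(M + p\right) \left(-199\right) = \left(-246 - \frac{1}{1035}\right) \left(-199\right) = \left(- \frac{254611}{1035}\right) \left(-199\right) = \frac{50667589}{1035}$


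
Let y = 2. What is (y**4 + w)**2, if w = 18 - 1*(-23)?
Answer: 3249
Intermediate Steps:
w = 41 (w = 18 + 23 = 41)
(y**4 + w)**2 = (2**4 + 41)**2 = (16 + 41)**2 = 57**2 = 3249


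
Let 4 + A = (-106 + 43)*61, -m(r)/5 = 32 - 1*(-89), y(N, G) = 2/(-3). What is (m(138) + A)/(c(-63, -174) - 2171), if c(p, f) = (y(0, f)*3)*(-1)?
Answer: 1484/723 ≈ 2.0526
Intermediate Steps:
y(N, G) = -⅔ (y(N, G) = 2*(-⅓) = -⅔)
m(r) = -605 (m(r) = -5*(32 - 1*(-89)) = -5*(32 + 89) = -5*121 = -605)
A = -3847 (A = -4 + (-106 + 43)*61 = -4 - 63*61 = -4 - 3843 = -3847)
c(p, f) = 2 (c(p, f) = -⅔*3*(-1) = -2*(-1) = 2)
(m(138) + A)/(c(-63, -174) - 2171) = (-605 - 3847)/(2 - 2171) = -4452/(-2169) = -4452*(-1/2169) = 1484/723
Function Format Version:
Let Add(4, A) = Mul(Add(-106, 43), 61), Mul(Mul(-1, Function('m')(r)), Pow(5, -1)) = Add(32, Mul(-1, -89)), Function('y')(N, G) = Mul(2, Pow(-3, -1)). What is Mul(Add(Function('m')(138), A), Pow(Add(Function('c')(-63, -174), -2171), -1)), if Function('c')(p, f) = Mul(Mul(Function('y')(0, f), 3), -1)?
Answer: Rational(1484, 723) ≈ 2.0526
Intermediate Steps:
Function('y')(N, G) = Rational(-2, 3) (Function('y')(N, G) = Mul(2, Rational(-1, 3)) = Rational(-2, 3))
Function('m')(r) = -605 (Function('m')(r) = Mul(-5, Add(32, Mul(-1, -89))) = Mul(-5, Add(32, 89)) = Mul(-5, 121) = -605)
A = -3847 (A = Add(-4, Mul(Add(-106, 43), 61)) = Add(-4, Mul(-63, 61)) = Add(-4, -3843) = -3847)
Function('c')(p, f) = 2 (Function('c')(p, f) = Mul(Mul(Rational(-2, 3), 3), -1) = Mul(-2, -1) = 2)
Mul(Add(Function('m')(138), A), Pow(Add(Function('c')(-63, -174), -2171), -1)) = Mul(Add(-605, -3847), Pow(Add(2, -2171), -1)) = Mul(-4452, Pow(-2169, -1)) = Mul(-4452, Rational(-1, 2169)) = Rational(1484, 723)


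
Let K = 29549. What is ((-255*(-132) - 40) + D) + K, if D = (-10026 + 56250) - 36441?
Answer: 72952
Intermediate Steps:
D = 9783 (D = 46224 - 36441 = 9783)
((-255*(-132) - 40) + D) + K = ((-255*(-132) - 40) + 9783) + 29549 = ((33660 - 40) + 9783) + 29549 = (33620 + 9783) + 29549 = 43403 + 29549 = 72952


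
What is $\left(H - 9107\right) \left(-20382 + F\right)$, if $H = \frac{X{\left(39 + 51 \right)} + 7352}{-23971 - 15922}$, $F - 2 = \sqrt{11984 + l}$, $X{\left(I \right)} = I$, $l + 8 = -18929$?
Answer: $\frac{7404318797340}{39893} - \frac{363312993 i \sqrt{6953}}{39893} \approx 1.856 \cdot 10^{8} - 7.594 \cdot 10^{5} i$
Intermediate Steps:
$l = -18937$ ($l = -8 - 18929 = -18937$)
$F = 2 + i \sqrt{6953}$ ($F = 2 + \sqrt{11984 - 18937} = 2 + \sqrt{-6953} = 2 + i \sqrt{6953} \approx 2.0 + 83.385 i$)
$H = - \frac{7442}{39893}$ ($H = \frac{\left(39 + 51\right) + 7352}{-23971 - 15922} = \frac{90 + 7352}{-39893} = 7442 \left(- \frac{1}{39893}\right) = - \frac{7442}{39893} \approx -0.18655$)
$\left(H - 9107\right) \left(-20382 + F\right) = \left(- \frac{7442}{39893} - 9107\right) \left(-20382 + \left(2 + i \sqrt{6953}\right)\right) = - \frac{363312993 \left(-20380 + i \sqrt{6953}\right)}{39893} = \frac{7404318797340}{39893} - \frac{363312993 i \sqrt{6953}}{39893}$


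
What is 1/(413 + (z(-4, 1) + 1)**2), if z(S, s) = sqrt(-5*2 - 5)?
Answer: 133/53087 - 2*I*sqrt(15)/159261 ≈ 0.0025053 - 4.8637e-5*I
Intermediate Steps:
z(S, s) = I*sqrt(15) (z(S, s) = sqrt(-10 - 5) = sqrt(-15) = I*sqrt(15))
1/(413 + (z(-4, 1) + 1)**2) = 1/(413 + (I*sqrt(15) + 1)**2) = 1/(413 + (1 + I*sqrt(15))**2)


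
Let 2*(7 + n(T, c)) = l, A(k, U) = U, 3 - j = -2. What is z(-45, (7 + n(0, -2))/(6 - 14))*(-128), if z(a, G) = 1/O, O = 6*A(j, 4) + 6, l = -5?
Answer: -64/15 ≈ -4.2667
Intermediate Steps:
j = 5 (j = 3 - 1*(-2) = 3 + 2 = 5)
n(T, c) = -19/2 (n(T, c) = -7 + (1/2)*(-5) = -7 - 5/2 = -19/2)
O = 30 (O = 6*4 + 6 = 24 + 6 = 30)
z(a, G) = 1/30
z(-45, (7 + n(0, -2))/(6 - 14))*(-128) = (1/30)*(-128) = -64/15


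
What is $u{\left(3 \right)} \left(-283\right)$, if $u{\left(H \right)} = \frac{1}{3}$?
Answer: $- \frac{283}{3} \approx -94.333$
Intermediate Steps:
$u{\left(H \right)} = \frac{1}{3}$
$u{\left(3 \right)} \left(-283\right) = \frac{1}{3} \left(-283\right) = - \frac{283}{3}$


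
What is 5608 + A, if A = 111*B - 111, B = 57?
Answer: 11824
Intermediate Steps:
A = 6216 (A = 111*57 - 111 = 6327 - 111 = 6216)
5608 + A = 5608 + 6216 = 11824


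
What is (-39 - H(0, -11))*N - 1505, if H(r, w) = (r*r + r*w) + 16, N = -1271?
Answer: 68400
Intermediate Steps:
H(r, w) = 16 + r**2 + r*w (H(r, w) = (r**2 + r*w) + 16 = 16 + r**2 + r*w)
(-39 - H(0, -11))*N - 1505 = (-39 - (16 + 0**2 + 0*(-11)))*(-1271) - 1505 = (-39 - (16 + 0 + 0))*(-1271) - 1505 = (-39 - 1*16)*(-1271) - 1505 = (-39 - 16)*(-1271) - 1505 = -55*(-1271) - 1505 = 69905 - 1505 = 68400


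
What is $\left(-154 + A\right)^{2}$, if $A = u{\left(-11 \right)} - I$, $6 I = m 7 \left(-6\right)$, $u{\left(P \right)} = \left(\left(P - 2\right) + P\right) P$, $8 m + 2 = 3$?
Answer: $\frac{786769}{64} \approx 12293.0$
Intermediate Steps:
$m = \frac{1}{8}$ ($m = - \frac{1}{4} + \frac{1}{8} \cdot 3 = - \frac{1}{4} + \frac{3}{8} = \frac{1}{8} \approx 0.125$)
$u{\left(P \right)} = P \left(-2 + 2 P\right)$ ($u{\left(P \right)} = \left(\left(P - 2\right) + P\right) P = \left(\left(-2 + P\right) + P\right) P = \left(-2 + 2 P\right) P = P \left(-2 + 2 P\right)$)
$I = - \frac{7}{8}$ ($I = \frac{\frac{1}{8} \cdot 7 \left(-6\right)}{6} = \frac{\frac{7}{8} \left(-6\right)}{6} = \frac{1}{6} \left(- \frac{21}{4}\right) = - \frac{7}{8} \approx -0.875$)
$A = \frac{2119}{8}$ ($A = 2 \left(-11\right) \left(-1 - 11\right) - - \frac{7}{8} = 2 \left(-11\right) \left(-12\right) + \frac{7}{8} = 264 + \frac{7}{8} = \frac{2119}{8} \approx 264.88$)
$\left(-154 + A\right)^{2} = \left(-154 + \frac{2119}{8}\right)^{2} = \left(\frac{887}{8}\right)^{2} = \frac{786769}{64}$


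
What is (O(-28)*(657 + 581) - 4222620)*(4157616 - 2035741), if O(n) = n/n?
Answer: -8957244931250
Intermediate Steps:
O(n) = 1
(O(-28)*(657 + 581) - 4222620)*(4157616 - 2035741) = (1*(657 + 581) - 4222620)*(4157616 - 2035741) = (1*1238 - 4222620)*2121875 = (1238 - 4222620)*2121875 = -4221382*2121875 = -8957244931250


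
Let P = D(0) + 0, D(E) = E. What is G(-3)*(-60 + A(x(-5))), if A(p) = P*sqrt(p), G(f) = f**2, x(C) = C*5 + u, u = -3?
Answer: -540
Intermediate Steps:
P = 0 (P = 0 + 0 = 0)
x(C) = -3 + 5*C (x(C) = C*5 - 3 = 5*C - 3 = -3 + 5*C)
A(p) = 0 (A(p) = 0*sqrt(p) = 0)
G(-3)*(-60 + A(x(-5))) = (-3)**2*(-60 + 0) = 9*(-60) = -540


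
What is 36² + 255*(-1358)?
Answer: -344994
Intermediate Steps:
36² + 255*(-1358) = 1296 - 346290 = -344994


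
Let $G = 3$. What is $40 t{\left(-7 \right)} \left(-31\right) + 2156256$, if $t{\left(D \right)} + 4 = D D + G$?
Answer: $2096736$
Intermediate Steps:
$t{\left(D \right)} = -1 + D^{2}$ ($t{\left(D \right)} = -4 + \left(D D + 3\right) = -4 + \left(D^{2} + 3\right) = -4 + \left(3 + D^{2}\right) = -1 + D^{2}$)
$40 t{\left(-7 \right)} \left(-31\right) + 2156256 = 40 \left(-1 + \left(-7\right)^{2}\right) \left(-31\right) + 2156256 = 40 \left(-1 + 49\right) \left(-31\right) + 2156256 = 40 \cdot 48 \left(-31\right) + 2156256 = 1920 \left(-31\right) + 2156256 = -59520 + 2156256 = 2096736$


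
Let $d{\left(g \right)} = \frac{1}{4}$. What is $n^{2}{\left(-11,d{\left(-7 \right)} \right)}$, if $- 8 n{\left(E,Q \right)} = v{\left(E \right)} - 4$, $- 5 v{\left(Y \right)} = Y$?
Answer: $\frac{81}{1600} \approx 0.050625$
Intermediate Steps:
$v{\left(Y \right)} = - \frac{Y}{5}$
$d{\left(g \right)} = \frac{1}{4}$
$n{\left(E,Q \right)} = \frac{1}{2} + \frac{E}{40}$ ($n{\left(E,Q \right)} = - \frac{- \frac{E}{5} - 4}{8} = - \frac{-4 - \frac{E}{5}}{8} = \frac{1}{2} + \frac{E}{40}$)
$n^{2}{\left(-11,d{\left(-7 \right)} \right)} = \left(\frac{1}{2} + \frac{1}{40} \left(-11\right)\right)^{2} = \left(\frac{1}{2} - \frac{11}{40}\right)^{2} = \left(\frac{9}{40}\right)^{2} = \frac{81}{1600}$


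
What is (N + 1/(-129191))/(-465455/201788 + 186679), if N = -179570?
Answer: -4681245078433348/4866510842283027 ≈ -0.96193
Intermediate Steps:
(N + 1/(-129191))/(-465455/201788 + 186679) = (-179570 + 1/(-129191))/(-465455/201788 + 186679) = (-179570 - 1/129191)/(-465455*1/201788 + 186679) = -23198827871/(129191*(-465455/201788 + 186679)) = -23198827871/(129191*37669116597/201788) = -23198827871/129191*201788/37669116597 = -4681245078433348/4866510842283027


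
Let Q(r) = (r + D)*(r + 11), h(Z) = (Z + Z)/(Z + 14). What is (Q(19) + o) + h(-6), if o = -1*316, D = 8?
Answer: 985/2 ≈ 492.50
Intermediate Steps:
o = -316
h(Z) = 2*Z/(14 + Z) (h(Z) = (2*Z)/(14 + Z) = 2*Z/(14 + Z))
Q(r) = (8 + r)*(11 + r) (Q(r) = (r + 8)*(r + 11) = (8 + r)*(11 + r))
(Q(19) + o) + h(-6) = ((88 + 19**2 + 19*19) - 316) + 2*(-6)/(14 - 6) = ((88 + 361 + 361) - 316) + 2*(-6)/8 = (810 - 316) + 2*(-6)*(1/8) = 494 - 3/2 = 985/2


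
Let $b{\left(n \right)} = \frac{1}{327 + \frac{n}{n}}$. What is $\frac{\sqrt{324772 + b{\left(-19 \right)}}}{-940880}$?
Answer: $- \frac{\sqrt{8735067794}}{154304320} \approx -0.0006057$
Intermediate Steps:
$b{\left(n \right)} = \frac{1}{328}$ ($b{\left(n \right)} = \frac{1}{327 + 1} = \frac{1}{328}$)
$\frac{\sqrt{324772 + b{\left(-19 \right)}}}{-940880} = \frac{\sqrt{324772 + \frac{1}{328}}}{-940880} = \sqrt{\frac{106525217}{328}} \left(- \frac{1}{940880}\right) = \frac{\sqrt{8735067794}}{164} \left(- \frac{1}{940880}\right) = - \frac{\sqrt{8735067794}}{154304320}$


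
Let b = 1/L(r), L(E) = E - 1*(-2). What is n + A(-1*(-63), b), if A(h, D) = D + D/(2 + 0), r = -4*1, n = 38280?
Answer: 153117/4 ≈ 38279.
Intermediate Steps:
r = -4
L(E) = 2 + E (L(E) = E + 2 = 2 + E)
b = -1/2 (b = 1/(2 - 4) = 1/(-2) = -1/2 ≈ -0.50000)
A(h, D) = 3*D/2 (A(h, D) = D + D/2 = 3*D/2)
n + A(-1*(-63), b) = 38280 + (3/2)*(-1/2) = 38280 - 3/4 = 153117/4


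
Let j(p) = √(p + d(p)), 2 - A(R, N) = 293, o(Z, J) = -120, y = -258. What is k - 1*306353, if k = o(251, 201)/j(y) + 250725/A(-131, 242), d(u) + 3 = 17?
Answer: -29799816/97 + 60*I*√61/61 ≈ -3.0721e+5 + 7.6822*I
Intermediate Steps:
d(u) = 14 (d(u) = -3 + 17 = 14)
A(R, N) = -291 (A(R, N) = 2 - 1*293 = 2 - 293 = -291)
j(p) = √(14 + p) (j(p) = √(p + 14) = √(14 + p))
k = -83575/97 + 60*I*√61/61 (k = -120/√(14 - 258) + 250725/(-291) = -120*(-I*√61/122) + 250725*(-1/291) = -120*(-I*√61/122) - 83575/97 = -(-60)*I*√61/61 - 83575/97 = 60*I*√61/61 - 83575/97 = -83575/97 + 60*I*√61/61 ≈ -861.6 + 7.6822*I)
k - 1*306353 = (-83575/97 + 60*I*√61/61) - 1*306353 = (-83575/97 + 60*I*√61/61) - 306353 = -29799816/97 + 60*I*√61/61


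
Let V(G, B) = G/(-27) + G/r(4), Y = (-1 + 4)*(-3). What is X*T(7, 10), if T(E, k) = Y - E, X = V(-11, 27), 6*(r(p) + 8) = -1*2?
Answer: -18656/675 ≈ -27.639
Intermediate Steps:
r(p) = -25/3 (r(p) = -8 + (-1*2)/6 = -8 + (⅙)*(-2) = -8 - ⅓ = -25/3)
Y = -9 (Y = 3*(-3) = -9)
V(G, B) = -106*G/675 (V(G, B) = G/(-27) + G/(-25/3) = G*(-1/27) + G*(-3/25) = -G/27 - 3*G/25 = -106*G/675)
X = 1166/675 (X = -106/675*(-11) = 1166/675 ≈ 1.7274)
T(E, k) = -9 - E
X*T(7, 10) = 1166*(-9 - 1*7)/675 = 1166*(-9 - 7)/675 = (1166/675)*(-16) = -18656/675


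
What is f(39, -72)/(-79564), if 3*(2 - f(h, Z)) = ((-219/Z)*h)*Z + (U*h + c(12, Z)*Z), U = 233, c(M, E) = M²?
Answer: -819/19891 ≈ -0.041174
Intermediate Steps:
f(h, Z) = 2 - 48*Z - 14*h/3 (f(h, Z) = 2 - (((-219/Z)*h)*Z + (233*h + 12²*Z))/3 = 2 - ((-219*h/Z)*Z + (233*h + 144*Z))/3 = 2 - (-219*h + (144*Z + 233*h))/3 = 2 - (14*h + 144*Z)/3 = 2 + (-48*Z - 14*h/3) = 2 - 48*Z - 14*h/3)
f(39, -72)/(-79564) = (2 - 48*(-72) - 14/3*39)/(-79564) = (2 + 3456 - 182)*(-1/79564) = 3276*(-1/79564) = -819/19891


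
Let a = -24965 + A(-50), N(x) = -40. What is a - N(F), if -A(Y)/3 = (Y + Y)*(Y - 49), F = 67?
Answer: -54625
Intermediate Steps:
A(Y) = -6*Y*(-49 + Y) (A(Y) = -3*(Y + Y)*(Y - 49) = -3*2*Y*(-49 + Y) = -6*Y*(-49 + Y))
a = -54665 (a = -24965 + 6*(-50)*(49 - 1*(-50)) = -24965 + 6*(-50)*(49 + 50) = -24965 + 6*(-50)*99 = -24965 - 29700 = -54665)
a - N(F) = -54665 - 1*(-40) = -54665 + 40 = -54625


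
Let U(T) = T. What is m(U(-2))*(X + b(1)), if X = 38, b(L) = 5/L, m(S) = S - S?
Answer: 0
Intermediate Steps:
m(S) = 0
m(U(-2))*(X + b(1)) = 0*(38 + 5/1) = 0*(38 + 5*1) = 0*(38 + 5) = 0*43 = 0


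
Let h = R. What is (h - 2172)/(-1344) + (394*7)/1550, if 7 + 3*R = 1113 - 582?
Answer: 182213/55800 ≈ 3.2655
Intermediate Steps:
R = 524/3 (R = -7/3 + (1113 - 582)/3 = -7/3 + (⅓)*531 = -7/3 + 177 = 524/3 ≈ 174.67)
h = 524/3 ≈ 174.67
(h - 2172)/(-1344) + (394*7)/1550 = (524/3 - 2172)/(-1344) + (394*7)/1550 = -5992/3*(-1/1344) + 2758*(1/1550) = 107/72 + 1379/775 = 182213/55800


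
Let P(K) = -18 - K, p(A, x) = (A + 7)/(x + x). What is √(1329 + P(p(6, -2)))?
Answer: √5257/2 ≈ 36.253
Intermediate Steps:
p(A, x) = (7 + A)/(2*x) (p(A, x) = (7 + A)/((2*x)) = (7 + A)*(1/(2*x)) = (7 + A)/(2*x))
√(1329 + P(p(6, -2))) = √(1329 + (-18 - (7 + 6)/(2*(-2)))) = √(1329 + (-18 - (-1)*13/(2*2))) = √(1329 + (-18 - 1*(-13/4))) = √(1329 + (-18 + 13/4)) = √(1329 - 59/4) = √(5257/4) = √5257/2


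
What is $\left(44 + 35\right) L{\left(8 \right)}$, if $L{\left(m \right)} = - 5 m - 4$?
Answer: $-3476$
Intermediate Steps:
$L{\left(m \right)} = -4 - 5 m$
$\left(44 + 35\right) L{\left(8 \right)} = \left(44 + 35\right) \left(-4 - 40\right) = 79 \left(-4 - 40\right) = 79 \left(-44\right) = -3476$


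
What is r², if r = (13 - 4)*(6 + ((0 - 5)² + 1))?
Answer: 82944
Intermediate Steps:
r = 288 (r = 9*(6 + ((-5)² + 1)) = 9*(6 + (25 + 1)) = 9*(6 + 26) = 9*32 = 288)
r² = 288² = 82944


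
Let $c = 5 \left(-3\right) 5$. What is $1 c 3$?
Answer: $-225$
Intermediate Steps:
$c = -75$ ($c = \left(-15\right) 5 = -75$)
$1 c 3 = 1 \left(-75\right) 3 = \left(-75\right) 3 = -225$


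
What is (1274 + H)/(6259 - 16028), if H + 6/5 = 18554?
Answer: -99134/48845 ≈ -2.0296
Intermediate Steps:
H = 92764/5 (H = -6/5 + 18554 = 92764/5 ≈ 18553.)
(1274 + H)/(6259 - 16028) = (1274 + 92764/5)/(6259 - 16028) = (99134/5)/(-9769) = (99134/5)*(-1/9769) = -99134/48845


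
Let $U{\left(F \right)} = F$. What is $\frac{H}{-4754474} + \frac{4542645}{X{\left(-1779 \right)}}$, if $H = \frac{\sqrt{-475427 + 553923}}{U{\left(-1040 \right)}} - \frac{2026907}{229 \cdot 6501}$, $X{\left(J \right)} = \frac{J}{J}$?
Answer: $\frac{32153401525091646077}{7078123323546} + \frac{\sqrt{4906}}{1236163240} \approx 4.5426 \cdot 10^{6}$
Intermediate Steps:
$X{\left(J \right)} = 1$
$H = - \frac{2026907}{1488729} - \frac{\sqrt{4906}}{260}$ ($H = \frac{\sqrt{-475427 + 553923}}{-1040} - \frac{2026907}{229 \cdot 6501} = \sqrt{78496} \left(- \frac{1}{1040}\right) - \frac{2026907}{1488729} = 4 \sqrt{4906} \left(- \frac{1}{1040}\right) - \frac{2026907}{1488729} = - \frac{\sqrt{4906}}{260} - \frac{2026907}{1488729} = - \frac{2026907}{1488729} - \frac{\sqrt{4906}}{260} \approx -1.6309$)
$\frac{H}{-4754474} + \frac{4542645}{X{\left(-1779 \right)}} = \frac{- \frac{2026907}{1488729} - \frac{\sqrt{4906}}{260}}{-4754474} + \frac{4542645}{1} = \left(- \frac{2026907}{1488729} - \frac{\sqrt{4906}}{260}\right) \left(- \frac{1}{4754474}\right) + 4542645 \cdot 1 = \left(\frac{2026907}{7078123323546} + \frac{\sqrt{4906}}{1236163240}\right) + 4542645 = \frac{32153401525091646077}{7078123323546} + \frac{\sqrt{4906}}{1236163240}$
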